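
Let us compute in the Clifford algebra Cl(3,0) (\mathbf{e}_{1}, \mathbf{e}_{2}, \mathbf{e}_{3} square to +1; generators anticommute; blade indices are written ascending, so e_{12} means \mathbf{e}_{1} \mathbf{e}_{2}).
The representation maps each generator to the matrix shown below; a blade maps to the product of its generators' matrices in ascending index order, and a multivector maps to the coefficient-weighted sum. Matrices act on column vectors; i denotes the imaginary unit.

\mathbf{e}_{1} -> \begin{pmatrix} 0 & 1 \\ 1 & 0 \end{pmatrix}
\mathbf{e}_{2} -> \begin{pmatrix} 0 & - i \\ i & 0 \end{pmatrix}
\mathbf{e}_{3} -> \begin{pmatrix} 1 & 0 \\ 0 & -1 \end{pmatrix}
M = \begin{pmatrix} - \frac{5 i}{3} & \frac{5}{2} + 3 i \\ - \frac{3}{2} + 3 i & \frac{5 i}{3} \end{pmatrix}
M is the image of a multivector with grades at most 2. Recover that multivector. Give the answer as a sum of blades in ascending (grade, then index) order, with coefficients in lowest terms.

Method: 1, rho(e_{1}), rho(e_{2}), rho(e_{3}) form a trace-orthogonal basis of the 2x2 complex matrices (tr(X Y) = 2 if X = Y, else 0), so M = m0*1 + m1*rho(e_{1}) + m2*rho(e_{2}) + m3*rho(e_{3}) with m0 = tr(M)/2 = 0, m1 = tr(M rho(e_{1}))/2 = \frac{1}{2} + 3 i, m2 = tr(M rho(e_{2}))/2 = 2 i, m3 = tr(M rho(e_{3}))/2 = - \frac{5 i}{3}.
Multiplying table entries, the bivector images are rho(e_{12}) = i*rho(e_{3}), rho(e_{13}) = -i*rho(e_{2}), rho(e_{23}) = i*rho(e_{1}); with real blade coefficients the real parts of m0..m3 are the coefficients of 1, e_{1}, e_{2}, e_{3} and the imaginary parts give the bivectors (e_{23}: Im m1, e_{13}: -Im m2, e_{12}: Im m3).
Answer: \frac{1}{2} e_{1} - \frac{5}{3} e_{12} - 2 e_{13} + 3 e_{23}


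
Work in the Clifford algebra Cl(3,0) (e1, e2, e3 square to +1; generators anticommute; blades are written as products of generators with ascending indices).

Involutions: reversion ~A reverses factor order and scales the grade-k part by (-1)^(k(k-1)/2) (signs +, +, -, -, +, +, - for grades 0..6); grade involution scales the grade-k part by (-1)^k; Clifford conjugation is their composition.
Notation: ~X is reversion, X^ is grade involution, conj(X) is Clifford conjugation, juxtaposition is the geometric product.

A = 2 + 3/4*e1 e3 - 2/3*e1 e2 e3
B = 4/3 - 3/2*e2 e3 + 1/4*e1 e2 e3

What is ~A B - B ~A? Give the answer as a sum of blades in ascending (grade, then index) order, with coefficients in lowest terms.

first term: 5/2 + e1 - 3/16*e2 - 9/8*e1 e2 - e1 e3 - 3*e2 e3 + 25/18*e1 e2 e3
second term: 5/2 + e1 - 3/16*e2 + 9/8*e1 e2 - e1 e3 - 3*e2 e3 + 25/18*e1 e2 e3
Answer: -9/4*e1 e2


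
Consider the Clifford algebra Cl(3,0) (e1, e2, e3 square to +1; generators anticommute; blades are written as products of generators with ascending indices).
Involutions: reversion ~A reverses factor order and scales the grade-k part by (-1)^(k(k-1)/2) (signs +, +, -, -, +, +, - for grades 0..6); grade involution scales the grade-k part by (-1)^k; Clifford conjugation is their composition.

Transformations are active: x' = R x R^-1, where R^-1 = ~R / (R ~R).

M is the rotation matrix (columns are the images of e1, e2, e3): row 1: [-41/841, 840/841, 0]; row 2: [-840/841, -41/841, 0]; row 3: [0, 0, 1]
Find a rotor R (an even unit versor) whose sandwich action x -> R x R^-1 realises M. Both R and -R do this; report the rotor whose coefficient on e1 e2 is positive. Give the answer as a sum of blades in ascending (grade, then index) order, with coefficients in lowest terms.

Method: write R = a + b12*e1 e2 + b13*e1 e3 + b23*e2 e3 with a^2 + b12^2 + b13^2 + b23^2 = 1 (so R^-1 = ~R). Expanding the columns R e_j ~R gives tr M = 4a^2 - 1 and, from the antisymmetric part, M21 - M12 = -4a*b12, M13 - M31 = 4a*b13, M32 - M23 = -4a*b23.
Here tr M = 759/841, so a^2 = (1 + tr M)/4 = 400/841 and a = ±20/29. Taking a = 20/29: M21 - M12 = -1680/841, M13 - M31 = 0, M32 - M23 = 0, giving b12 = 21/29, b13 = 0, b23 = 0, i.e. R = 20/29 + 21/29*e1 e2.
Its e1 e2 coefficient is already positive.
Answer: 20/29 + 21/29*e1 e2. Sheet selection: the two-to-one cover makes ±R indistinguishable at the matrix level (trace 759/841), so uniqueness comes from the required sign on e1 e2.


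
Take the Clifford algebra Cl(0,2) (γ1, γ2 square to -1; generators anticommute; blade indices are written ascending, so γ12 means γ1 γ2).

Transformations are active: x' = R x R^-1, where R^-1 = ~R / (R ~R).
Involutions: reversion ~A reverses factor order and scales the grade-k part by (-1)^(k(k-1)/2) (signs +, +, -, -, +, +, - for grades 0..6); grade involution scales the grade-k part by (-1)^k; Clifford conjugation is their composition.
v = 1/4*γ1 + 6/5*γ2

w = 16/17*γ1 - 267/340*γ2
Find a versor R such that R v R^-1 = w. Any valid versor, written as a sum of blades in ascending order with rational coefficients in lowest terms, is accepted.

Sketch: the shared square -601/400 makes R = v + w = 81/68*γ1 + 141/340*γ2 the natural versor; its sandwich fixes that direction, negates (v - w)/2, and sends v to w.
Answer: 81/68*γ1 + 141/340*γ2


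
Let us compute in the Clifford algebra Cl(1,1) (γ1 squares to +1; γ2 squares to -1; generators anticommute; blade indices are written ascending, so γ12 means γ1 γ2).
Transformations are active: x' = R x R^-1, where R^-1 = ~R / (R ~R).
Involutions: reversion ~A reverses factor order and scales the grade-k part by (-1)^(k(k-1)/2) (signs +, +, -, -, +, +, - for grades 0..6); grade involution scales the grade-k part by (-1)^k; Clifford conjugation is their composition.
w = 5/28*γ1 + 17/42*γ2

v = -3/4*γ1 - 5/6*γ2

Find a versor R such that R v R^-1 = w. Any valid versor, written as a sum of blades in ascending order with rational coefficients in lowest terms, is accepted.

Equal squares first: v^2 = w^2 = -19/144. Then v + w = -4/7*γ1 - 3/7*γ2 is a versor taking v to w, provided it is invertible.
Answer: -4/7*γ1 - 3/7*γ2


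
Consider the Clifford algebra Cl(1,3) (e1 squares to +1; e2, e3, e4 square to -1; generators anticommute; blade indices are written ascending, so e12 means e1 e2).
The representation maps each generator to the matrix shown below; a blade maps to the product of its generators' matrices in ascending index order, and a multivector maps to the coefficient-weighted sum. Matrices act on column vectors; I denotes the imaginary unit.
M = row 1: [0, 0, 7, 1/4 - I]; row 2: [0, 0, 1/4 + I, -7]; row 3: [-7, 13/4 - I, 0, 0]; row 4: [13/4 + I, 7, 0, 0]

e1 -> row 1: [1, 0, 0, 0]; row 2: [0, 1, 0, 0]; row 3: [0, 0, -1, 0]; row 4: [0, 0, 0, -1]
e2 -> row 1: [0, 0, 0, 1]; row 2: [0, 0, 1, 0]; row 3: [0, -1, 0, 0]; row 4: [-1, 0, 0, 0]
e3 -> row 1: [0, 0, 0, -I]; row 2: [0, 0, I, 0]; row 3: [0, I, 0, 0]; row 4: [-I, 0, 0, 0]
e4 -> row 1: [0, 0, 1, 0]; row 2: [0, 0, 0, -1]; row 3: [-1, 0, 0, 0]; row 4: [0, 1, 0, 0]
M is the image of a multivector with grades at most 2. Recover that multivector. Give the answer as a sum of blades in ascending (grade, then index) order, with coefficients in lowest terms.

Method: the blade images are trace-orthogonal — tr(rho(e_A) rho(e_B)^-1) = 4 if A = B and 0 otherwise — and rho(e_A)^-1 = (e_A)^2 * rho(e_A) with (e_A)^2 = +1 or -1, so the coefficient of e_A in the preimage is (e_A)^2 * tr(M rho(e_A))/4.
Nonzero projections over blades of grade <= 2: e2: (e2)^2 = -1, tr(M rho(e2)) = 6, coefficient -3/2; e4: (e4)^2 = -1, tr(M rho(e4)) = -28, coefficient 7; e12: (e12)^2 = +1, tr(M rho(e12)) = 7, coefficient 7/4; e13: (e13)^2 = +1, tr(M rho(e13)) = 4, coefficient 1. Every other blade of grade <= 2 projects to 0.
Answer: -3/2*e2 + 7*e4 + 7/4*e12 + e13


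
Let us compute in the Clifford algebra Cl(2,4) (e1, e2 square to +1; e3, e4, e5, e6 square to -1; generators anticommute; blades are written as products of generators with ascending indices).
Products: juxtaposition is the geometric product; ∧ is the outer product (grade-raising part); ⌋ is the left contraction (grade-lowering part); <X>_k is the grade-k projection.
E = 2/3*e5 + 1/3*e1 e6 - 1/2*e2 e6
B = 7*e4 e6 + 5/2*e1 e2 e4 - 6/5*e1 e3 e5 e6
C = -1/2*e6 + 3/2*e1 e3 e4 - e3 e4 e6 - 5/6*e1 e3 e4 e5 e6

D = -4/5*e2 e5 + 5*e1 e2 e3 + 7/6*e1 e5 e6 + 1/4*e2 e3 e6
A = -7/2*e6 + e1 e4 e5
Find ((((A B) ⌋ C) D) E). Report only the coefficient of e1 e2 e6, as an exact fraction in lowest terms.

step 1: -49/2*e4 + 5/2*e2 e5 + 21/5*e1 e3 e5 + 7*e1 e5 e6 + 6/5*e3 e4 e6 + 35/4*e1 e2 e4 e6
step 2: -6/5 + 147/4*e1 e3 - e1 e5 + 35/6*e3 e4 + 49/2*e3 e6 - 7/2*e4 e6 - 245/12*e1 e3 e5 e6
step 3: -1519/8*e2 - 1715/72*e3 - 7/6*e6 + 4/5*e1 e2 + 24/25*e2 e5 - 6*e1 e2 e3 + 175/6*e1 e2 e4 + 245/48*e1 e2 e5 + 2107/16*e1 e2 e6 + 343/12*e1 e3 e5 - 49/12*e1 e4 e5 - 7/5*e1 e5 e6 + 7/8*e2 e3 e4 + 5*e2 e3 e5 - 3/10*e2 e3 e6 + 35/24*e2 e4 e6 + 1225/12*e2 e5 e6 - 343/8*e3 e5 e6 + 147/5*e1 e2 e3 e5 - 49/3*e1 e2 e3 e6 - 14/3*e2 e3 e4 e5 + 98/5*e2 e3 e5 e6 - 14/5*e2 e4 e5 e6 - 35/2*e1 e2 e3 e4 e6 - 1/4*e1 e2 e3 e5 e6 + 245/36*e1 e3 e4 e5 e6
step 4: -19075/288*e1 - 17581/400*e2 - 3/20*e3 + 35/48*e4 + 6181/120*e5 + 1519/16*e6 - 245/72*e1 e2 - 245/9*e1 e3 + 49/18*e1 e4 - 4/3*e1 e6 - 79/9*e2 e3 - 1519/12*e2 e5 + 6101/90*e2 e6 - 13867/540*e3 e5 - 343/12*e3 e6 + 7/5*e4 e5 + 283/225*e5 e6 - 197/10*e1 e2 e3 + 35/72*e1 e2 e4 + 1219/36*e1 e2 e5 + 1519/24*e1 e2 e6 + 35/4*e1 e3 e4 - 85/6*e1 e3 e5 + 1067/216*e1 e3 e6 + 175/12*e1 e4 e6 + 245/96*e1 e5 e6 + 161/18*e2 e3 e4 + 1033/48*e2 e3 e5 - 607/720*e2 e3 e6 + 707/90*e2 e4 e6 + 245/144*e2 e5 e6 - 245/108*e3 e4 e5 - 7/16*e3 e4 e6 + 253/36*e3 e5 e6 - 49/36*e4 e5 e6 - 158/15*e1 e2 e3 e5 - 1/6*e1 e2 e3 e6 + 917/45*e1 e2 e4 e5 - 52483/600*e1 e2 e5 e6 + 245/54*e1 e3 e4 e6 - 147/10*e1 e3 e5 e6 + 7/12*e2 e3 e4 e5 - 48/5*e2 e3 e5 e6 - 35/36*e2 e4 e5 e6 - 7/3*e3 e4 e5 e6 + 245/72*e1 e2 e3 e4 e5 - 7/24*e1 e2 e3 e4 e6 - 365/72*e1 e2 e3 e5 e6 + 49/24*e1 e2 e4 e5 e6 + 91/9*e1 e2 e3 e4 e5 e6
Answer: 1519/24


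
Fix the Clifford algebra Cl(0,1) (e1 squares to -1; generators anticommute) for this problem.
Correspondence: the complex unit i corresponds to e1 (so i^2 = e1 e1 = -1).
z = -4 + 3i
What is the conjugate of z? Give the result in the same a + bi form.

In blades: z = -4 + 3*e1.
Conjugation here is Clifford conjugation: the scalar is fixed and the grade-1 and grade-2 blades all flip sign, giving -4 - 3*e1; translating back:
Answer: -4 - 3i


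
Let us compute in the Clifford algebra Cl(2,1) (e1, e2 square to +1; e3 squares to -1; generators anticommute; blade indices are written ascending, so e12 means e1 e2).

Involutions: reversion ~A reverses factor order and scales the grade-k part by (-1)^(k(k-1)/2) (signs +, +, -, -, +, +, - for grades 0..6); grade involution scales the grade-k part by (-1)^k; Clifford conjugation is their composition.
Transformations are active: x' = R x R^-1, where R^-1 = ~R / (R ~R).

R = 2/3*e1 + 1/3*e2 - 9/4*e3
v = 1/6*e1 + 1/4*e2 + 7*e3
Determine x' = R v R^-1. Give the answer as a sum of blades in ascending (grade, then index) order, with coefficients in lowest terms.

~R = 2/3*e1 + 1/3*e2 - 9/4*e3, and R ~R = -649/144, so R^-1 = ~R / (-649/144).
R v = 287/18 + 1/9*e12 + 121/24*e13 + 139/48*e23
Answer: -6339/1298*e1 - 20315/7788*e2 + 5789/649*e3


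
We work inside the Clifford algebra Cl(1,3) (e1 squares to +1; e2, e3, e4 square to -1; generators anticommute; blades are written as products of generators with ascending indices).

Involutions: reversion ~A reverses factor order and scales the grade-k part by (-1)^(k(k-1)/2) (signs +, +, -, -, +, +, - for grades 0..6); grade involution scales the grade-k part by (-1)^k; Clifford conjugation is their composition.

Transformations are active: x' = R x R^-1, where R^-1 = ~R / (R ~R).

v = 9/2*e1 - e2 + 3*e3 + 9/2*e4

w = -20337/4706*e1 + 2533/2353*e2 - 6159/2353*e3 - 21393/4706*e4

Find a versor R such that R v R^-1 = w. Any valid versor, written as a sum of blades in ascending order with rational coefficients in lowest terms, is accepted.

Why this works: both vectors square to -10, so q(v) = q(w) and R = v + w = 420/2353*e1 + 180/2353*e2 + 900/2353*e3 - 108/2353*e4 carries v to w — its own direction survives, the complement (v - w)/2 flips.
Answer: 420/2353*e1 + 180/2353*e2 + 900/2353*e3 - 108/2353*e4


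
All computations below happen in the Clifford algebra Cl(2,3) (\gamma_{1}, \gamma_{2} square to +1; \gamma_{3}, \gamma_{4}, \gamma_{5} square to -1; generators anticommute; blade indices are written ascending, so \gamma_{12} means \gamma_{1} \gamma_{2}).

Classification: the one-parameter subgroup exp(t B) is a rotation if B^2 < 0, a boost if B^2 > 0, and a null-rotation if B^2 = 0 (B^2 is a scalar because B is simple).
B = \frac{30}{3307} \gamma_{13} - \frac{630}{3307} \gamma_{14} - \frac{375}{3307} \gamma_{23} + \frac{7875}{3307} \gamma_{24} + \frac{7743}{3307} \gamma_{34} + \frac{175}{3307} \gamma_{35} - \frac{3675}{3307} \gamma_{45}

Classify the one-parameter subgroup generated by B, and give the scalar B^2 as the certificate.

B^2 term by term: the squares give (\frac{30}{3307})^2*(\gamma_{13})^2 + (-\frac{630}{3307})^2*(\gamma_{14})^2 + (-\frac{375}{3307})^2*(\gamma_{23})^2 + (\frac{7875}{3307})^2*(\gamma_{24})^2 + (\frac{7743}{3307})^2*(\gamma_{34})^2 + (\frac{175}{3307})^2*(\gamma_{35})^2 + (-\frac{3675}{3307})^2*(\gamma_{45})^2 = \frac{900}{10936249}*(+1) + \frac{396900}{10936249}*(+1) + \frac{140625}{10936249}*(+1) + \frac{62015625}{10936249}*(+1) + \frac{59954049}{10936249}*(-1) + \frac{30625}{10936249}*(-1) + \frac{13505625}{10936249}*(-1) = -1 (each basis 2-blade squares to minus the product of its generators' squares); cross terms between blades sharing an index anticommute and cancel; the commuting (index-disjoint) pairs give grade-4 terms 2*c*c'*(blade product), which cancel blade by blade — \gamma_{1234}: -\frac{472500}{10936249} + \frac{472500}{10936249} = 0; \gamma_{1345}: -\frac{220500}{10936249} + \frac{220500}{10936249} = 0; \gamma_{2345}: \frac{2756250}{10936249} - \frac{2756250}{10936249} = 0 — confirming B is simple. So B^2 = -1.
Answer: rotation, certificate B^2 = -1. The invariant at work: B^2 = -1 is unchanged by conjugation, hence its sign classifies the subgroup whatever basis B is written in.


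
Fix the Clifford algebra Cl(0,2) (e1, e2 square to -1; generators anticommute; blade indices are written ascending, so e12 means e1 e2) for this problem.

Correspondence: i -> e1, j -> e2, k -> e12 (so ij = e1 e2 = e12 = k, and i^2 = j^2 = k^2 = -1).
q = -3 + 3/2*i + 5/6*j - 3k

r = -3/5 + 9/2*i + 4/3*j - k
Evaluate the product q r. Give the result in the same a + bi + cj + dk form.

In blades: q = -3 + 3/2*e1 + 5/6*e2 - 3*e12, r = -3/5 + 9/2*e1 + 4/3*e2 - e12.
Distribute q over r term by term (generator squares from the signature, products reordered to ascending indices): (-3)*r = 9/5 - 27/2*e1 - 4*e2 + 3*e12; (3/2*e1)*r = -27/4 - 9/10*e1 + 3/2*e2 + 2*e12; (5/6*e2)*r = -10/9 - 5/6*e1 - 1/2*e2 - 15/4*e12; (-3*e12)*r = -3 + 4*e1 - 27/2*e2 + 9/5*e12.
Sum: -1631/180 - 337/30*e1 - 33/2*e2 + 61/20*e12; translating back through the correspondence:
Answer: -1631/180 - 337/30*i - 33/2*j + 61/20*k


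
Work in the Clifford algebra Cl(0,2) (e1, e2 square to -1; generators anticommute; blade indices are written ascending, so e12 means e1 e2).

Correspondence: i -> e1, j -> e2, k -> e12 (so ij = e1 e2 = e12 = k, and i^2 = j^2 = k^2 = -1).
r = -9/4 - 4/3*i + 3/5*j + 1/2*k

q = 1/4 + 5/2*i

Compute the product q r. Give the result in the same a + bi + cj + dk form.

In blades: q = 1/4 + 5/2*e1, r = -9/4 - 4/3*e1 + 3/5*e2 + 1/2*e12.
Distribute q over r term by term (generator squares from the signature, products reordered to ascending indices): (1/4)*r = -9/16 - 1/3*e1 + 3/20*e2 + 1/8*e12; (5/2*e1)*r = 10/3 - 45/8*e1 - 5/4*e2 + 3/2*e12.
Sum: 133/48 - 143/24*e1 - 11/10*e2 + 13/8*e12; translating back through the correspondence:
Answer: 133/48 - 143/24*i - 11/10*j + 13/8*k


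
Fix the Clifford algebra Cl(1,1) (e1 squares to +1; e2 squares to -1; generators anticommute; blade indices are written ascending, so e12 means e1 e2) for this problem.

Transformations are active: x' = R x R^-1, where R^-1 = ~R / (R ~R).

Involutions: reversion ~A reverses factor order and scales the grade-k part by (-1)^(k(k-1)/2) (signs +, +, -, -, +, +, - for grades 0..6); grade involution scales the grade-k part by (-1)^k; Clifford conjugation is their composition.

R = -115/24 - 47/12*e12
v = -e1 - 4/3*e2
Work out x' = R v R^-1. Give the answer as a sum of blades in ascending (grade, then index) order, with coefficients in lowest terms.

~R = -115/24 + 47/12*e12, and R ~R = 1463/192, so R^-1 = ~R / (1463/192).
R v = -31/72*e1 + 89/36*e2
Answer: 20297/13167*e1 - 23384/13167*e2


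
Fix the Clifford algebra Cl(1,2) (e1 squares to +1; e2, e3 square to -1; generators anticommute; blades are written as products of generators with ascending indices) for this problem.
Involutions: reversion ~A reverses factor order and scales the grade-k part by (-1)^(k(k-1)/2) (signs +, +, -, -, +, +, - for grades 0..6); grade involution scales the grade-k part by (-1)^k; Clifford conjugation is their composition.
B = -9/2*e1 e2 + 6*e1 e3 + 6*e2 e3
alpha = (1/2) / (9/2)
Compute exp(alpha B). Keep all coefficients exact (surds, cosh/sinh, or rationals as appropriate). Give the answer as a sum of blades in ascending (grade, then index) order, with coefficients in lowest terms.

B^2 term by term: the squares give (-9/2)^2*(e1 e2)^2 + (6)^2*(e1 e3)^2 + (6)^2*(e2 e3)^2 = 81/4*(+1) + 36*(+1) + 36*(-1) = 81/4 (each basis 2-blade squares to minus the product of its generators' squares); cross terms between blades sharing an index anticommute and cancel. So B^2 = 81/4.
B^2 = 81/4 — the positive square puts this in the hyperbolic regime; l = 9/2, alpha*l = 1/2, so exp(alpha B) = cosh(1/2) + (sinh(1/2)/(9/2))*B = cosh(1/2) + (2*sinh(1/2)/9)*B.
Answer: cosh(1/2) - sinh(1/2)*e1 e2 + 4*sinh(1/2)/3*e1 e3 + 4*sinh(1/2)/3*e2 e3


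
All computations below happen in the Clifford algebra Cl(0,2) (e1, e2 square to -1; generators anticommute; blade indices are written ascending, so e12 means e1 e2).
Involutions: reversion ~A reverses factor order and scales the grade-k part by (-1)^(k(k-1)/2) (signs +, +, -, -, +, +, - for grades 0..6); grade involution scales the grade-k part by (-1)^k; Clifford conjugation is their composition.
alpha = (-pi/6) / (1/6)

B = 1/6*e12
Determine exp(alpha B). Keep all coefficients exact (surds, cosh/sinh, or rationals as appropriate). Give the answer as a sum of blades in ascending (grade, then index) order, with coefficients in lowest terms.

B^2 = (1/6)^2*(e12)^2 = 1/36*(-1) = -1/36 (a basis 2-blade squares to minus the product of its generators' squares).
B^2 = -1/36 — B^2 < 0, so the exponential closes trigonometrically: l = 1/6, alpha*l = -pi/6, so exp(alpha B) = cos(-pi/6) + (sin(-pi/6)/(1/6))*B = sqrt(3)/2 + (-3)*B.
Answer: sqrt(3)/2 - 1/2*e12


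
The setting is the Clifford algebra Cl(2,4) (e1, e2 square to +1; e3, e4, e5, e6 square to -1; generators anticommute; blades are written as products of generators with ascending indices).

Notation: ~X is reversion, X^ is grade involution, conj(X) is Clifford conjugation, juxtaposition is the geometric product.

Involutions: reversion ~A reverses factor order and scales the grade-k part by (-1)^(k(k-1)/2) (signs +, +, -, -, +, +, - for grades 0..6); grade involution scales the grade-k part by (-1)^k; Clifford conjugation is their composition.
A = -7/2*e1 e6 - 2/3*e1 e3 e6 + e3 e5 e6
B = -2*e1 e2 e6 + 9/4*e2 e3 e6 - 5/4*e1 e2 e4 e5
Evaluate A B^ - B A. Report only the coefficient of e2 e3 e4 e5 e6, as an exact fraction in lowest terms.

first term: 7*e2 - 3/2*e1 e2 + 4/3*e2 e3 + 9/4*e2 e5 - 63/8*e1 e2 e3 - 2*e1 e2 e3 e5 + 35/8*e2 e4 e5 e6 - 5/4*e1 e2 e3 e4 e6 + 5/6*e2 e3 e4 e5 e6
second term: -7*e2 - 3/2*e1 e2 + 4/3*e2 e3 + 9/4*e2 e5 - 63/8*e1 e2 e3 + 2*e1 e2 e3 e5 - 35/8*e2 e4 e5 e6 + 5/4*e1 e2 e3 e4 e6 - 5/6*e2 e3 e4 e5 e6
Answer: 5/3


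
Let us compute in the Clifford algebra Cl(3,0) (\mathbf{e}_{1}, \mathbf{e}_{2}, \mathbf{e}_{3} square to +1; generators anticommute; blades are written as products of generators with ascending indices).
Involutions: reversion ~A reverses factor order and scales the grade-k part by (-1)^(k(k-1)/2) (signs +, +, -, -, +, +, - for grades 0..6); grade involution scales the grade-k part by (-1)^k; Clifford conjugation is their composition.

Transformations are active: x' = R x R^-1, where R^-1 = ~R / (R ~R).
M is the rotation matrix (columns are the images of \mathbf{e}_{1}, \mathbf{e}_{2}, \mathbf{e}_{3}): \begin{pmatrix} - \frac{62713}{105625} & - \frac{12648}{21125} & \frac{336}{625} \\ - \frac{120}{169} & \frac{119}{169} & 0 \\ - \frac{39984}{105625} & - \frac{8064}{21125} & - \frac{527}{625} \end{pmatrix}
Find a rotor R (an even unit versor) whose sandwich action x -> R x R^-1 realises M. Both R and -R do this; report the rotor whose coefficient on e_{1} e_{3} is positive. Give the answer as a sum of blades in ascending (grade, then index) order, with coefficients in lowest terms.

Method: write R = a + b12*e_{1} e_{2} + b13*e_{1} e_{3} + b23*e_{2} e_{3} with a^2 + b12^2 + b13^2 + b23^2 = 1 (so R^-1 = ~R). Expanding the columns R e_j ~R gives tr M = 4a^2 - 1 and, from the antisymmetric part, M21 - M12 = -4a*b12, M13 - M31 = 4a*b13, M32 - M23 = -4a*b23.
Here tr M = -\frac{77401}{105625}, so a^2 = (1 + tr M)/4 = \frac{7056}{105625} and a = ±\frac{84}{325}. Taking a = \frac{84}{325}: M21 - M12 = -\frac{2352}{21125}, M13 - M31 = \frac{96768}{105625}, M32 - M23 = -\frac{8064}{21125}, giving b12 = \frac{7}{65}, b13 = \frac{288}{325}, b23 = \frac{24}{65}, i.e. R = \frac{84}{325} + \frac{7}{65} e_{1} e_{2} + \frac{288}{325} e_{1} e_{3} + \frac{24}{65} e_{2} e_{3}.
Its e_{1} e_{3} coefficient is already positive.
Answer: \frac{84}{325} + \frac{7}{65} e_{1} e_{2} + \frac{288}{325} e_{1} e_{3} + \frac{24}{65} e_{2} e_{3}. Note: both R and -R realise this M (trace -\frac{77401}{105625}); the covering map identifies them, and the e_{1} e_{3}-coefficient sign is the tie-breaker.


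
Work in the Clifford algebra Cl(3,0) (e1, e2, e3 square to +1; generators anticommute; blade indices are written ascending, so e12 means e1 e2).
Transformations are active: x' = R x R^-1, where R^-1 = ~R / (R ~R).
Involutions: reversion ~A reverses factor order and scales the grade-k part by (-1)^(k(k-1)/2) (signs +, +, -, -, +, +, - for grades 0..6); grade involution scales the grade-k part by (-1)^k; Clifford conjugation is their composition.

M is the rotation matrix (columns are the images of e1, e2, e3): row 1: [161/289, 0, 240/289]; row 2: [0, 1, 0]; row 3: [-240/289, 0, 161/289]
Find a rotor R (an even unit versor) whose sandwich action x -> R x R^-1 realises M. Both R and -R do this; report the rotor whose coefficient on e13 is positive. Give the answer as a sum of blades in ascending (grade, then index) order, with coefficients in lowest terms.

Method: write R = a + b12*e12 + b13*e13 + b23*e23 with a^2 + b12^2 + b13^2 + b23^2 = 1 (so R^-1 = ~R). Expanding the columns R e_j ~R gives tr M = 4a^2 - 1 and, from the antisymmetric part, M21 - M12 = -4a*b12, M13 - M31 = 4a*b13, M32 - M23 = -4a*b23.
Here tr M = 611/289, so a^2 = (1 + tr M)/4 = 225/289 and a = ±15/17. Taking a = 15/17: M21 - M12 = 0, M13 - M31 = 480/289, M32 - M23 = 0, giving b12 = 0, b13 = 8/17, b23 = 0, i.e. R = 15/17 + 8/17*e13.
Its e13 coefficient is already positive.
Answer: 15/17 + 8/17*e13. Uniqueness: Spin(3) -> SO(3) maps R and -R to the same rotation of trace 611/289; fixing the sign of the e13 coefficient removes the ambiguity.


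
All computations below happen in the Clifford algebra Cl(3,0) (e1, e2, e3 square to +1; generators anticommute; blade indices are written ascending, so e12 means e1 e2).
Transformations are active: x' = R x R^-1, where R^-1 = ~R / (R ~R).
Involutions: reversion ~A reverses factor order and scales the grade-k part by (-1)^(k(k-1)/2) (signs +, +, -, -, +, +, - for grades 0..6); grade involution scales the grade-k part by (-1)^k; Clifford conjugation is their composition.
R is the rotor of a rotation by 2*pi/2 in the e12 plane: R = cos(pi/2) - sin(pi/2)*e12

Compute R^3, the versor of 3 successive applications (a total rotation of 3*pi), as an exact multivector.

The rotor phase is half the rotation angle and phases add under composition, so 3 steps in the e12 plane accumulate phase 3*(pi/2) = 3*pi/2: R^3 = cos(3*pi/2) - sin(3*pi/2)*e12.
cos(3*pi/2) = 0 and sin(3*pi/2) = -1, so R^3 = e12. The net rotation is 1*pi (after discarding 1 full turn, each of which contributes a factor -1 to the rotor); the rotor keeps the half-angle phase exactly.
Answer: e12


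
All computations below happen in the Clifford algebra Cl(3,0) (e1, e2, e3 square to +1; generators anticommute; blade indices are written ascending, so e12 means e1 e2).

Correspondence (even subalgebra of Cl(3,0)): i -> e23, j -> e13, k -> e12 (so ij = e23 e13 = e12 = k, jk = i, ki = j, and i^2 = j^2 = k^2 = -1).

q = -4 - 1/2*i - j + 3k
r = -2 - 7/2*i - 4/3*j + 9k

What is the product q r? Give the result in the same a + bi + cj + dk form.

In blades: q = -4 + 3*e12 - e13 - 1/2*e23, r = -2 + 9*e12 - 4/3*e13 - 7/2*e23.
Distribute q over r term by term (generator squares from the signature, products reordered to ascending indices): (-4)*r = 8 - 36*e12 + 16/3*e13 + 14*e23; (3*e12)*r = -27 - 6*e12 - 21/2*e13 + 4*e23; (-e13)*r = -4/3 - 7/2*e12 + 2*e13 - 9*e23; (-1/2*e23)*r = -7/4 + 2/3*e12 + 9/2*e13 + e23.
Sum: -265/12 - 269/6*e12 + 4/3*e13 + 10*e23; translating back through the correspondence:
Answer: -265/12 + 10i + 4/3*j - 269/6*k


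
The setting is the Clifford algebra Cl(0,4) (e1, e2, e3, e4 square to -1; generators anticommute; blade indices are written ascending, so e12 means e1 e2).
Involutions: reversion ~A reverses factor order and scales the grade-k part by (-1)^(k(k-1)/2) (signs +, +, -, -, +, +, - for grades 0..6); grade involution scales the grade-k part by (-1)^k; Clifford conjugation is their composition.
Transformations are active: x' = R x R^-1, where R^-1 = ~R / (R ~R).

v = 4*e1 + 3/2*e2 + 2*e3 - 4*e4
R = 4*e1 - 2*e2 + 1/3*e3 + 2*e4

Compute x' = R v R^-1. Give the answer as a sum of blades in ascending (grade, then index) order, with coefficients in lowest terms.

~R = 4*e1 - 2*e2 + 1/3*e3 + 2*e4, and R ~R = -217/9, so R^-1 = ~R / (-217/9).
R v = -17/3 + 14*e12 + 20/3*e13 - 24*e14 - 9/2*e23 + 5*e24 - 16/3*e34
Answer: -460/217*e1 - 1059/434*e2 - 400/217*e3 + 1072/217*e4


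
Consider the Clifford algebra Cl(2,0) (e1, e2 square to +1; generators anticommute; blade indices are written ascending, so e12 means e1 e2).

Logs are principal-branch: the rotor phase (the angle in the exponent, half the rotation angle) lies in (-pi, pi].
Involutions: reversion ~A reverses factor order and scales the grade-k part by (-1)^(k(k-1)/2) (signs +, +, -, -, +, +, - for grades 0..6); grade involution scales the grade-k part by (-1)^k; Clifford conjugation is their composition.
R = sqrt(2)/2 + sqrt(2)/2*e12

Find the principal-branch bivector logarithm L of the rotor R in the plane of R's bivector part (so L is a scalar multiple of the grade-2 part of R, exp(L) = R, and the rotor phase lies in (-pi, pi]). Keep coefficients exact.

The scalar part of R is sqrt(2)/2, so the principal-branch rotor phase is pinned; divide the bivector part by its sine to get the unit plane — L is the phase times that plane.
Concretely: cos(phase) = sqrt(2)/2 gives phase = ±pi/4, and since phase/sin(phase) is even the sign is immaterial: L = (phase/sin(phase)) * <R>_2 = (sqrt(2)*pi/4) * <R>_2.
Answer: pi/4*e12


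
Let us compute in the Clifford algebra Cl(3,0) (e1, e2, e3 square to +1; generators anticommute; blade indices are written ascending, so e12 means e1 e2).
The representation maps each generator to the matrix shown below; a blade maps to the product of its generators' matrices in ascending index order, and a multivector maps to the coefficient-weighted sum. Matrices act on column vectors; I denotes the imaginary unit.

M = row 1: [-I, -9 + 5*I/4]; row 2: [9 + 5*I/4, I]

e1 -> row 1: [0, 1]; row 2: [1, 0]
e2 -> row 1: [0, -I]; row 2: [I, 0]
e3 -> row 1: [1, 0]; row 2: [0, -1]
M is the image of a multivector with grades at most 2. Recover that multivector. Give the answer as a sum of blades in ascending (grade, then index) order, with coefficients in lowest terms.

Method: 1, rho(e1), rho(e2), rho(e3) form a trace-orthogonal basis of the 2x2 complex matrices (tr(X Y) = 2 if X = Y, else 0), so M = m0*1 + m1*rho(e1) + m2*rho(e2) + m3*rho(e3) with m0 = tr(M)/2 = 0, m1 = tr(M rho(e1))/2 = 5*I/4, m2 = tr(M rho(e2))/2 = -9*I, m3 = tr(M rho(e3))/2 = -I.
Multiplying table entries, the bivector images are rho(e12) = I*rho(e3), rho(e13) = -I*rho(e2), rho(e23) = I*rho(e1); with real blade coefficients the real parts of m0..m3 are the coefficients of 1, e1, e2, e3 and the imaginary parts give the bivectors (e23: Im m1, e13: -Im m2, e12: Im m3).
Answer: -e12 + 9*e13 + 5/4*e23


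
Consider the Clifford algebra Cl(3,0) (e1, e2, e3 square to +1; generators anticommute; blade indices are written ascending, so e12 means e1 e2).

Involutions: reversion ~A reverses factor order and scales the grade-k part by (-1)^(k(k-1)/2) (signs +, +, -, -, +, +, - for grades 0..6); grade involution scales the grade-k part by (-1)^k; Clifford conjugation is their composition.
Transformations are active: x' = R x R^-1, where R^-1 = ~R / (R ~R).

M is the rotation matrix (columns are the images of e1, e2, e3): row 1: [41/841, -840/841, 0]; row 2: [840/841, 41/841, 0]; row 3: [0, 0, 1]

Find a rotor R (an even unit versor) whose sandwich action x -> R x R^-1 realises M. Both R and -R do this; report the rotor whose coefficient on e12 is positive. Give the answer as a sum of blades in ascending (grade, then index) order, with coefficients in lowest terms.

Method: write R = a + b12*e12 + b13*e13 + b23*e23 with a^2 + b12^2 + b13^2 + b23^2 = 1 (so R^-1 = ~R). Expanding the columns R e_j ~R gives tr M = 4a^2 - 1 and, from the antisymmetric part, M21 - M12 = -4a*b12, M13 - M31 = 4a*b13, M32 - M23 = -4a*b23.
Here tr M = 923/841, so a^2 = (1 + tr M)/4 = 441/841 and a = ±21/29. Taking a = 21/29: M21 - M12 = 1680/841, M13 - M31 = 0, M32 - M23 = 0, giving b12 = -20/29, b13 = 0, b23 = 0, i.e. R = 21/29 - 20/29*e12.
Its e12 coefficient is negative, so report the other preimage -R.
Answer: -21/29 + 20/29*e12. Sheet selection: the two-to-one cover makes ±R indistinguishable at the matrix level (trace 923/841), so uniqueness comes from the required sign on e12.


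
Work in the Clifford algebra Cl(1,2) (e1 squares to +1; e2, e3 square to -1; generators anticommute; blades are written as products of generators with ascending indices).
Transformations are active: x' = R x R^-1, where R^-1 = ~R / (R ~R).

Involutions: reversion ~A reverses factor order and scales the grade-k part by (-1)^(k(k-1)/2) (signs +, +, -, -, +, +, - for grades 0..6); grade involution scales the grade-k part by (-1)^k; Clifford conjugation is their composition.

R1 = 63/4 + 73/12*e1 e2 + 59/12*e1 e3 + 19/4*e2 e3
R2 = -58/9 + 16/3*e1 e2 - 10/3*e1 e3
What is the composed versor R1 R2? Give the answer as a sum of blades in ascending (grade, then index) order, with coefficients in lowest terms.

Distribute over the terms of R2 (each basis-blade product reordered to ascending indices, repeated generators contracted through their squares):
R1 (-58/9) = -203/2 - 2117/54*e1 e2 - 1711/54*e1 e3 - 551/18*e2 e3
R1 (16/3*e1 e2) = 292/9 + 84*e1 e2 + 76/3*e1 e3 + 236/9*e2 e3
R1 (-10/3*e1 e3) = -295/18 + 95/6*e1 e2 - 105/2*e1 e3 + 365/18*e2 e3
Summing the partial products and collecting blades:
Answer: -769/9 + 1637/27*e1 e2 - 1589/27*e1 e3 + 143/9*e2 e3


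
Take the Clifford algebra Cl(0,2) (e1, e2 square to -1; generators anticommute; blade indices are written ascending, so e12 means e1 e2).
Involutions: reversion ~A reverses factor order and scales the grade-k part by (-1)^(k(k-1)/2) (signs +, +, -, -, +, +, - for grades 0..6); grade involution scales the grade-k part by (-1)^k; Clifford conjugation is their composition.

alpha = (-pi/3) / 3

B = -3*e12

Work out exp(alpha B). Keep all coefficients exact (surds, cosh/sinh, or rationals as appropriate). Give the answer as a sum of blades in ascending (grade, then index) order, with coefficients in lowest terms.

B^2 = (-3)^2*(e12)^2 = 9*(-1) = -9 (a basis 2-blade squares to minus the product of its generators' squares).
B^2 = -9 — since the square is negative, the closed form is circular: l = 3, alpha*l = -pi/3, so exp(alpha B) = cos(-pi/3) + (sin(-pi/3)/3)*B = 1/2 + (-sqrt(3)/6)*B.
Answer: 1/2 + sqrt(3)/2*e12


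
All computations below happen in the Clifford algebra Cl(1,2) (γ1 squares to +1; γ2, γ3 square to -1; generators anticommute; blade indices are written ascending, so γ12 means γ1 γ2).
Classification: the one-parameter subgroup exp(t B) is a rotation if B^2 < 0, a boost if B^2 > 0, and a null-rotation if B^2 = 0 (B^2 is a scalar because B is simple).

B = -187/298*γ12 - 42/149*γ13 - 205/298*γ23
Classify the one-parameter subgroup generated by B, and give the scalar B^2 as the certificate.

B^2 term by term: the squares give (-187/298)^2*(γ12)^2 + (-42/149)^2*(γ13)^2 + (-205/298)^2*(γ23)^2 = 34969/88804*(+1) + 1764/22201*(+1) + 42025/88804*(-1) = 0 (each basis 2-blade squares to minus the product of its generators' squares); cross terms between blades sharing an index anticommute and cancel. So B^2 = 0.
Answer: null-rotation, certificate B^2 = 0. Key observation: B^2 = 0 is a conjugation invariant, so its sign decides the class regardless of the surface form of B.


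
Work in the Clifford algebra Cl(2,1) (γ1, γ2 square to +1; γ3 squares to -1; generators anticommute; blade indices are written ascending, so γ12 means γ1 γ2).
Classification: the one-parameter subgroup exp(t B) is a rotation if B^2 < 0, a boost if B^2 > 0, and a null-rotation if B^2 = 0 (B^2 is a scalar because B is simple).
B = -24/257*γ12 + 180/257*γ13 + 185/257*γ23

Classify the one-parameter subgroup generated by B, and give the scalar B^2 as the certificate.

B^2 term by term: the squares give (-24/257)^2*(γ12)^2 + (180/257)^2*(γ13)^2 + (185/257)^2*(γ23)^2 = 576/66049*(-1) + 32400/66049*(+1) + 34225/66049*(+1) = 1 (each basis 2-blade squares to minus the product of its generators' squares); cross terms between blades sharing an index anticommute and cancel. So B^2 = 1.
Answer: boost, certificate B^2 = 1. Note: conjugating B changes its blade decomposition but never the scalar B^2 = 1, whose sign settles the classification.


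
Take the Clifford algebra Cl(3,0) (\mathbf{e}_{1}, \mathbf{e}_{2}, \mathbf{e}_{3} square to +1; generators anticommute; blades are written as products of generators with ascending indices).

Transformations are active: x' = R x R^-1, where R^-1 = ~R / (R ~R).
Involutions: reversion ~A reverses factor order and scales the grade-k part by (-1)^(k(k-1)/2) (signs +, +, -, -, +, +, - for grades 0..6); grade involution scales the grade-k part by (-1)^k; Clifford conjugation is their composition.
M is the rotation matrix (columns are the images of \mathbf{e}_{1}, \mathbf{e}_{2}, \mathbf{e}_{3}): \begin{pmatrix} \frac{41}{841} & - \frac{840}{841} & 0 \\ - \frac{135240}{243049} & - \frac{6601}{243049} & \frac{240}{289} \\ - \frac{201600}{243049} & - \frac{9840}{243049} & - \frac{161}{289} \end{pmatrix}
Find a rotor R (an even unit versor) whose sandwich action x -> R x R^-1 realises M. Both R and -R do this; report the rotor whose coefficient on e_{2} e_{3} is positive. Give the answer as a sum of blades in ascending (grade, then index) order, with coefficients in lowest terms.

Method: write R = a + b12*e_{1} e_{2} + b13*e_{1} e_{3} + b23*e_{2} e_{3} with a^2 + b12^2 + b13^2 + b23^2 = 1 (so R^-1 = ~R). Expanding the columns R e_j ~R gives tr M = 4a^2 - 1 and, from the antisymmetric part, M21 - M12 = -4a*b12, M13 - M31 = 4a*b13, M32 - M23 = -4a*b23.
Here tr M = -\frac{130153}{243049}, so a^2 = (1 + tr M)/4 = \frac{28224}{243049} and a = ±\frac{168}{493}. Taking a = \frac{168}{493}: M21 - M12 = \frac{107520}{243049}, M13 - M31 = \frac{201600}{243049}, M32 - M23 = -\frac{211680}{243049}, giving b12 = -\frac{160}{493}, b13 = \frac{300}{493}, b23 = \frac{315}{493}, i.e. R = \frac{168}{493} - \frac{160}{493} e_{1} e_{2} + \frac{300}{493} e_{1} e_{3} + \frac{315}{493} e_{2} e_{3}.
Its e_{2} e_{3} coefficient is already positive.
Answer: \frac{168}{493} - \frac{160}{493} e_{1} e_{2} + \frac{300}{493} e_{1} e_{3} + \frac{315}{493} e_{2} e_{3}. Recall the cover is two-to-one: with M of trace -\frac{130153}{243049}, both preimages act alike, and the stated e_{2} e_{3} sign chooses the sheet.


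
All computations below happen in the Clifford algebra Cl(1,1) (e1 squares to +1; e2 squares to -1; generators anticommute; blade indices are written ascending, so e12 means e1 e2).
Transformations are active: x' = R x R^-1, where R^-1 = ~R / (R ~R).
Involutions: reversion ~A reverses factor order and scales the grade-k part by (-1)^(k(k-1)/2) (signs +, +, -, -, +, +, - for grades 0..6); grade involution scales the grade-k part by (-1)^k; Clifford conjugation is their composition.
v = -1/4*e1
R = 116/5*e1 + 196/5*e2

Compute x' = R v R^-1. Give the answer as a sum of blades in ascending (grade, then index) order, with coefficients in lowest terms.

~R = 116/5*e1 + 196/5*e2, and R ~R = -4992/5, so R^-1 = ~R / (-4992/5).
R v = -29/5 + 49/5*e12
Answer: 1621/3120*e1 + 1421/3120*e2


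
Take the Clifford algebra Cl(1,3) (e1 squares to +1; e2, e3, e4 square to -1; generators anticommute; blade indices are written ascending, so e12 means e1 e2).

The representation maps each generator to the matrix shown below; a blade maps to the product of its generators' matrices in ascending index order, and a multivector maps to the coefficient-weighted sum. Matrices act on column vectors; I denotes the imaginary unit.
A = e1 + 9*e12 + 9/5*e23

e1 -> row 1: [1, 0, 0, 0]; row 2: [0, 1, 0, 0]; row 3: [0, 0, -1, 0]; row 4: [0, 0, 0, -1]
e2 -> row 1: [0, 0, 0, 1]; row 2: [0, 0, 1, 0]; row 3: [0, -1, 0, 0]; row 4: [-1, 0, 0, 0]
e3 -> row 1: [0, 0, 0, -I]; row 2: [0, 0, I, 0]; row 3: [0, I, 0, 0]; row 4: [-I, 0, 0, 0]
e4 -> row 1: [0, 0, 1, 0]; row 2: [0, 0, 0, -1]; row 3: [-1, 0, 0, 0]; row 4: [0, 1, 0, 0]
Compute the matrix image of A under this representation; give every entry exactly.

Bivector images (products of the table entries): rho(e12) = rho(e1)rho(e2) = row 1: [0, 0, 0, 1]; row 2: [0, 0, 1, 0]; row 3: [0, 1, 0, 0]; row 4: [1, 0, 0, 0]; rho(e23) = rho(e2)rho(e3) = row 1: [-I, 0, 0, 0]; row 2: [0, I, 0, 0]; row 3: [0, 0, -I, 0]; row 4: [0, 0, 0, I].
M = (1)*rho(e1) + (9)*rho(e12) + (9/5)*rho(e23), summed entrywise:
Answer: row 1: [1 - 9*I/5, 0, 0, 9]; row 2: [0, 1 + 9*I/5, 9, 0]; row 3: [0, 9, -1 - 9*I/5, 0]; row 4: [9, 0, 0, -1 + 9*I/5]


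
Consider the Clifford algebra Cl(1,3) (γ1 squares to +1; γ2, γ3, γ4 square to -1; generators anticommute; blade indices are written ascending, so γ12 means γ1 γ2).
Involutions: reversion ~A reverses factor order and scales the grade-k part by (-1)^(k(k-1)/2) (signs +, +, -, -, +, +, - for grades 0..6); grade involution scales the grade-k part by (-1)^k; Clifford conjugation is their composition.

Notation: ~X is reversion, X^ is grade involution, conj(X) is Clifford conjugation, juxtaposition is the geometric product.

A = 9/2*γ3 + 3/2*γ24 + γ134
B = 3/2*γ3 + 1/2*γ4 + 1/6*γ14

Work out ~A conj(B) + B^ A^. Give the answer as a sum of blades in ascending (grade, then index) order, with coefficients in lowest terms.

first term: 27/4 - 3/4*γ2 - 1/6*γ3 - 1/4*γ12 - 1/2*γ13 + 3/2*γ14 - 9/4*γ34 + 3/4*γ134 - 9/4*γ234
second term: -27/4 - 3/4*γ2 + 1/6*γ3 + 1/4*γ12 - 1/2*γ13 + 3/2*γ14 - 9/4*γ34 + 3/4*γ134 + 9/4*γ234
Answer: -3/2*γ2 - γ13 + 3*γ14 - 9/2*γ34 + 3/2*γ134


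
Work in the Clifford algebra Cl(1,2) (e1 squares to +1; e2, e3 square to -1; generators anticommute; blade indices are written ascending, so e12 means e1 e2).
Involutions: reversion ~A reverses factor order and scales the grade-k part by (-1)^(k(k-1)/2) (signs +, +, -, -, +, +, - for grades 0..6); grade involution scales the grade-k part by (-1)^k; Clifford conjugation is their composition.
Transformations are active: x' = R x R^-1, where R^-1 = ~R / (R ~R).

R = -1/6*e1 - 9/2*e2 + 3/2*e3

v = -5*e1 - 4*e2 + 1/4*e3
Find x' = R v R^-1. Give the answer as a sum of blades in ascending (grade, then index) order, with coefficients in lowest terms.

~R = -1/6*e1 - 9/2*e2 + 3/2*e3, and R ~R = -809/36, so R^-1 = ~R / (-809/36).
R v = -421/24 - 131/6*e12 + 179/24*e13 + 39/8*e23
Answer: 7669/1618*e1 - 4895/1618*e2 + 6769/3236*e3
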